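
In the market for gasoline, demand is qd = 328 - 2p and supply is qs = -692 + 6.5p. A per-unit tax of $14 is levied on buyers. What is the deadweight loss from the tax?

Deadweight loss = 2548/17

Pre-tax equilibrium: p* = 120, q* = 88.
Tax on buyers shifts demand to qd = 328 − 2(p + 14) = 300 - 2p.
300 - 2p = -692 + 6.5p gives seller price ps = 1984/17; buyers pay pb = 1984/17 + 14 = 2222/17.
New quantity: q = 328 − 2(2222/17) = 1132/17.
DWL = ½ × 14 × (88 − 1132/17) = 2548/17.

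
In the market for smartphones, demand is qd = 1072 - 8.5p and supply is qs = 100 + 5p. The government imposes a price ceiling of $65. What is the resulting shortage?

Shortage = 94.5

Equilibrium price would be p* = 72, so the ceiling at 65 binds.
At p = 65: qd = 1072 − 8.5(65) = 519.5, qs = 100 + 5(65) = 425.
Shortage = 519.5 − 425 = 94.5.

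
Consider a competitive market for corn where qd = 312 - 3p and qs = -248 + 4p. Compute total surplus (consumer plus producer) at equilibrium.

Total surplus = 1512

Equilibrium: 312 - 3p = -248 + 4p gives p* = 80, q* = 72.
Demand choke price: p = 104; supply starts at p = 62.
CS = ½(104 − 80)(72) = 864; PS = ½(80 − 62)(72) = 648.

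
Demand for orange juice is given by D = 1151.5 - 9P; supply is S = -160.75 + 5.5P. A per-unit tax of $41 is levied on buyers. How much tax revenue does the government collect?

Tax revenue = 234274/29

Pre-tax equilibrium: P* = 90.5, Q* = 337.
Tax on buyers shifts demand to D = 1151.5 − 9(P + 41) = 782.5 - 9P.
782.5 - 9P = -160.75 + 5.5P gives seller price Ps = 3773/58; buyers pay Pb = 3773/58 + 41 = 6151/58.
New quantity: Q = 1151.5 − 9(6151/58) = 5714/29.
Revenue = 41 × 5714/29 = 234274/29.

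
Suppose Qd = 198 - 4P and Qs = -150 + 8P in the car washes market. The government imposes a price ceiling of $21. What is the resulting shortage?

Shortage = 96

Equilibrium price would be P* = 29, so the ceiling at 21 binds.
At P = 21: Qd = 198 − 4(21) = 114, Qs = -150 + 8(21) = 18.
Shortage = 114 − 18 = 96.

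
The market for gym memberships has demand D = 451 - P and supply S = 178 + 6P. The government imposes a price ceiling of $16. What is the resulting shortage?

Equilibrium price would be P* = 39, so the ceiling at 16 binds.
At P = 16: D = 451 − 1(16) = 435, S = 178 + 6(16) = 274.
Shortage = 435 − 274 = 161.

Shortage = 161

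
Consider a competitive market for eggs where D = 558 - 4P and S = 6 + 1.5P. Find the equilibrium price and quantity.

P* = 1104/11, Q* = 1722/11

Set D = S: 558 - 4P = 6 + 1.5P.
552 = 5.5P, so P* = 1104/11.
Q* = 558 − 4(1104/11) = 1722/11.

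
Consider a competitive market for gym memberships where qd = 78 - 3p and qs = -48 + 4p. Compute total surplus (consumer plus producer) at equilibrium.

Total surplus = 168

Equilibrium: 78 - 3p = -48 + 4p gives p* = 18, q* = 24.
Demand choke price: p = 26; supply starts at p = 12.
CS = ½(26 − 18)(24) = 96; PS = ½(18 − 12)(24) = 72.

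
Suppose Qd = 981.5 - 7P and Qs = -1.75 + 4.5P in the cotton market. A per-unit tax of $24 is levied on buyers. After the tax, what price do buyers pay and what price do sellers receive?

Buyers pay 4365/46, sellers receive 3261/46

Pre-tax equilibrium: P* = 85.5, Q* = 383.
Tax on buyers shifts demand to Qd = 981.5 − 7(P + 24) = 813.5 - 7P.
813.5 - 7P = -1.75 + 4.5P gives seller price Ps = 3261/46; buyers pay Pb = 3261/46 + 24 = 4365/46.
New quantity: Q = 981.5 − 7(4365/46) = 7297/23.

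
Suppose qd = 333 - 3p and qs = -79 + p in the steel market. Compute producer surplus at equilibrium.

Equilibrium: 333 - 3p = -79 + p gives p* = 103, q* = 24.
Supply starts at p = 79 (where qs = 0).
PS = ½(103 − 79)(24) = 288.

Producer surplus = 288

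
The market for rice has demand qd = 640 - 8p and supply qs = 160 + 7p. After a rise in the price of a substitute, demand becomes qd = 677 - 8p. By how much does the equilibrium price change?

Δp = 37/15

Original equilibrium: p* = 32, q* = 384.
New equilibrium: 677 - 8p = 160 + 7p, so 517 = 15p and p' = 517/15; q' = 677 − 8(517/15) = 6019/15.
Change in price: 517/15 − 32 = 37/15.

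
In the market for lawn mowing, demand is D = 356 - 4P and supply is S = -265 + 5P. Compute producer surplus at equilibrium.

Producer surplus = 640

Equilibrium: 356 - 4P = -265 + 5P gives P* = 69, Q* = 80.
Supply starts at P = 53 (where S = 0).
PS = ½(69 − 53)(80) = 640.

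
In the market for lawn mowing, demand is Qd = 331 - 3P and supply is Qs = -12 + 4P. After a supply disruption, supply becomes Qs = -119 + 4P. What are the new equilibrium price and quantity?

Original equilibrium: P* = 49, Q* = 184.
New equilibrium: 331 - 3P = -119 + 4P, so 450 = 7P and P' = 450/7; Q' = 331 − 3(450/7) = 967/7.

P' = 450/7, Q' = 967/7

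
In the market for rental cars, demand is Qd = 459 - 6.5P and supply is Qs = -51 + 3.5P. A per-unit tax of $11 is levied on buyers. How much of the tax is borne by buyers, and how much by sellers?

Buyers bear $3.85, sellers bear $7.15

Pre-tax equilibrium: P* = 51, Q* = 127.5.
Tax on buyers shifts demand to Qd = 459 − 6.5(P + 11) = 387.5 - 6.5P.
387.5 - 6.5P = -51 + 3.5P gives seller price Ps = 43.85; buyers pay Pb = 43.85 + 11 = 54.85.
New quantity: Q = 459 − 6.5(54.85) = 102.475.
Buyer burden = 54.85 − 51 = 3.85; seller burden = 51 − 43.85 = 7.15.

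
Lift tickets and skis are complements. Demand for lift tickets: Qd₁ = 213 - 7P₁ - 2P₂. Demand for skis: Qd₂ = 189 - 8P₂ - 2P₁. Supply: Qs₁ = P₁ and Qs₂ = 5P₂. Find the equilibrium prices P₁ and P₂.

P₁ = 23.91, P₂ = 10.86

Market 1: 213 - 7P₁ - 2P₂ = P₁ → 8P₁ + 2P₂ = 213.
Market 2: 13P₂ + 2P₁ = 189.
Eliminating P₂: 13×(1) − 2×(2) gives 100P₁ = 2391, so P₁ = 23.91.
Back-substitute into (2): P₂ = (189 − 2×23.91) / 13 = 10.86.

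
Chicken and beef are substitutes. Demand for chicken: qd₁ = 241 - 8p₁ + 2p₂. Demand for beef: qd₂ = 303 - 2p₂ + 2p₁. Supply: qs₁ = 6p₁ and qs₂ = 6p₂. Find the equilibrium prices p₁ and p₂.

Market 1: 241 - 8p₁ + 2p₂ = 6p₁ → 14p₁ - 2p₂ = 241.
Market 2: 8p₂ - 2p₁ = 303.
Eliminating p₂: 8×(1) + 2×(2) gives 108p₁ = 2534, so p₁ = 1267/54.
Back-substitute into (2): p₂ = (303 + 2×1267/54) / 8 = 1181/27.

p₁ = 1267/54, p₂ = 1181/27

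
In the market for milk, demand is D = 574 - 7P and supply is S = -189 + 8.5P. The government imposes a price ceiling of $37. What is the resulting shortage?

Equilibrium price would be P* = 1526/31, so the ceiling at 37 binds.
At P = 37: D = 574 − 7(37) = 315, S = -189 + 8.5(37) = 125.5.
Shortage = 315 − 125.5 = 189.5.

Shortage = 189.5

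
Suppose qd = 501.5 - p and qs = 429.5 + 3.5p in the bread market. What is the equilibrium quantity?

q* = 485.5

Set qd = qs: 501.5 - p = 429.5 + 3.5p.
72 = 4.5p, so p* = 16.
q* = 501.5 − 1(16) = 485.5.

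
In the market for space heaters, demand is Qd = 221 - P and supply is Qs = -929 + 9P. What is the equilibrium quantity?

Q* = 106

Set Qd = Qs: 221 - P = -929 + 9P.
1150 = 10P, so P* = 115.
Q* = 221 − 1(115) = 106.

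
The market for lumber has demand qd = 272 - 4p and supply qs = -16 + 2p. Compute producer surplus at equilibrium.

Producer surplus = 1600

Equilibrium: 272 - 4p = -16 + 2p gives p* = 48, q* = 80.
Supply starts at p = 8 (where qs = 0).
PS = ½(48 − 8)(80) = 1600.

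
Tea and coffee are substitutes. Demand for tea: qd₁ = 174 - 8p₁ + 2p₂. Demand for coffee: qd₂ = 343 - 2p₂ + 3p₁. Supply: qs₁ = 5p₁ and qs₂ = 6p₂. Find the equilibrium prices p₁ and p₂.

p₁ = 1039/49, p₂ = 4981/98

Market 1: 174 - 8p₁ + 2p₂ = 5p₁ → 13p₁ - 2p₂ = 174.
Market 2: 8p₂ - 3p₁ = 343.
Eliminating p₂: 8×(1) + 2×(2) gives 98p₁ = 2078, so p₁ = 1039/49.
Back-substitute into (2): p₂ = (343 + 3×1039/49) / 8 = 4981/98.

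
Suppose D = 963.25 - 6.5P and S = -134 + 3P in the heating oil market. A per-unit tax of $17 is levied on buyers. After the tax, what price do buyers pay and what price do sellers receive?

Buyers pay 4593/38, sellers receive 3947/38

Pre-tax equilibrium: P* = 115.5, Q* = 212.5.
Tax on buyers shifts demand to D = 963.25 − 6.5(P + 17) = 852.75 - 6.5P.
852.75 - 6.5P = -134 + 3P gives seller price Ps = 3947/38; buyers pay Pb = 3947/38 + 17 = 4593/38.
New quantity: Q = 963.25 − 6.5(4593/38) = 6749/38.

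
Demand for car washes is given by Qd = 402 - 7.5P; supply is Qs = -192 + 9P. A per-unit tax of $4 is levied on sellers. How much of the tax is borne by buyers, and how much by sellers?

Buyers bear 24/11, sellers bear 20/11

Pre-tax equilibrium: P* = 36, Q* = 132.
Tax on sellers shifts supply to Qs = -192 + 9(P − 4) = -228 + 9P.
402 - 7.5P = -228 + 9P gives buyer price Pb = 420/11; sellers receive Ps = 420/11 − 4 = 376/11.
New quantity: Q = 402 − 7.5(420/11) = 1272/11.
Buyer burden = 420/11 − 36 = 24/11; seller burden = 36 − 376/11 = 20/11.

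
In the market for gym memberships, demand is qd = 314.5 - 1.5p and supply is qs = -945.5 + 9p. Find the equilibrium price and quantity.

p* = 120, q* = 134.5

Set qd = qs: 314.5 - 1.5p = -945.5 + 9p.
1260 = 10.5p, so p* = 120.
q* = 314.5 − 1.5(120) = 134.5.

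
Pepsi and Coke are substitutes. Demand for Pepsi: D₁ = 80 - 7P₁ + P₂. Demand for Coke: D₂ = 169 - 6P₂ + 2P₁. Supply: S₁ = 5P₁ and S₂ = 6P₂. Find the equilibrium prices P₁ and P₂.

P₁ = 1129/142, P₂ = 1094/71

Market 1: 80 - 7P₁ + P₂ = 5P₁ → 12P₁ - P₂ = 80.
Market 2: 12P₂ - 2P₁ = 169.
Eliminating P₂: 12×(1) + 1×(2) gives 142P₁ = 1129, so P₁ = 1129/142.
Back-substitute into (2): P₂ = (169 + 2×1129/142) / 12 = 1094/71.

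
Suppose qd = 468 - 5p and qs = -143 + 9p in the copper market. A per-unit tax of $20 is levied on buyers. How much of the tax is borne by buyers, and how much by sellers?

Pre-tax equilibrium: p* = 611/14, q* = 3497/14.
Tax on buyers shifts demand to qd = 468 − 5(p + 20) = 368 - 5p.
368 - 5p = -143 + 9p gives seller price ps = 36.5; buyers pay pb = 36.5 + 20 = 56.5.
New quantity: q = 468 − 5(56.5) = 185.5.
Buyer burden = 56.5 − 611/14 = 90/7; seller burden = 611/14 − 36.5 = 50/7.

Buyers bear 90/7, sellers bear 50/7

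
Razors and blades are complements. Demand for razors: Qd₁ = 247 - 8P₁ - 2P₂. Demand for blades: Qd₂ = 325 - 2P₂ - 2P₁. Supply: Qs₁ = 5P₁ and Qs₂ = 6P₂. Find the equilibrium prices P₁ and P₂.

Market 1: 247 - 8P₁ - 2P₂ = 5P₁ → 13P₁ + 2P₂ = 247.
Market 2: 8P₂ + 2P₁ = 325.
Eliminating P₂: 8×(1) − 2×(2) gives 100P₁ = 1326, so P₁ = 13.26.
Back-substitute into (2): P₂ = (325 − 2×13.26) / 8 = 37.31.

P₁ = 13.26, P₂ = 37.31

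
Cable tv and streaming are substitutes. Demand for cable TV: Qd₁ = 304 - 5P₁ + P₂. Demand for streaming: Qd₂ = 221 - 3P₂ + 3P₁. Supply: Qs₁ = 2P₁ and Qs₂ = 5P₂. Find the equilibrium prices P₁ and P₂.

Market 1: 304 - 5P₁ + P₂ = 2P₁ → 7P₁ - P₂ = 304.
Market 2: 8P₂ - 3P₁ = 221.
Eliminating P₂: 8×(1) + 1×(2) gives 53P₁ = 2653, so P₁ = 2653/53.
Back-substitute into (2): P₂ = (221 + 3×2653/53) / 8 = 2459/53.

P₁ = 2653/53, P₂ = 2459/53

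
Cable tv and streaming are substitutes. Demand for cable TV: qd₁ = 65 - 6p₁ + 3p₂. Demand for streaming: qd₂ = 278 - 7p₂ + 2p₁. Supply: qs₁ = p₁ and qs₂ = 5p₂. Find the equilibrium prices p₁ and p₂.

Market 1: 65 - 6p₁ + 3p₂ = p₁ → 7p₁ - 3p₂ = 65.
Market 2: 12p₂ - 2p₁ = 278.
Eliminating p₂: 12×(1) + 3×(2) gives 78p₁ = 1614, so p₁ = 269/13.
Back-substitute into (2): p₂ = (278 + 2×269/13) / 12 = 346/13.

p₁ = 269/13, p₂ = 346/13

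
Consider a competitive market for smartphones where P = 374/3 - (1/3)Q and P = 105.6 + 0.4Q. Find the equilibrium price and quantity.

Set the two price expressions equal: 374/3 - (1/3)Q = 105.6 + 0.4Q.
286/15 = (11/15)Q, so Q* = 26.
P* = 374/3 − (1/3)(26) = 116.

P* = 116, Q* = 26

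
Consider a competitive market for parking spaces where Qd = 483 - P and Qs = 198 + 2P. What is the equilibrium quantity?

Q* = 388

Set Qd = Qs: 483 - P = 198 + 2P.
285 = 3P, so P* = 95.
Q* = 483 − 1(95) = 388.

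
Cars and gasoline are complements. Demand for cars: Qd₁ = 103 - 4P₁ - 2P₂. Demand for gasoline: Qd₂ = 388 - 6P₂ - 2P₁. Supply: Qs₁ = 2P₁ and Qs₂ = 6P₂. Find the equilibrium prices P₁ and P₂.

Market 1: 103 - 4P₁ - 2P₂ = 2P₁ → 6P₁ + 2P₂ = 103.
Market 2: 12P₂ + 2P₁ = 388.
Eliminating P₂: 12×(1) − 2×(2) gives 68P₁ = 460, so P₁ = 115/17.
Back-substitute into (2): P₂ = (388 − 2×115/17) / 12 = 1061/34.

P₁ = 115/17, P₂ = 1061/34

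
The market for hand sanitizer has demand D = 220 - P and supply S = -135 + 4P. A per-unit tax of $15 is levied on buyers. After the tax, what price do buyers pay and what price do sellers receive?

Pre-tax equilibrium: P* = 71, Q* = 149.
Tax on buyers shifts demand to D = 220 − 1(P + 15) = 205 - P.
205 - P = -135 + 4P gives seller price Ps = 68; buyers pay Pb = 68 + 15 = 83.
New quantity: Q = 220 − 1(83) = 137.

Buyers pay $83, sellers receive $68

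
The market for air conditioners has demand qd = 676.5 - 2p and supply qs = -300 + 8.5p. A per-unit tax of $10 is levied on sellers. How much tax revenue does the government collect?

Pre-tax equilibrium: p* = 93, q* = 490.5.
Tax on sellers shifts supply to qs = -300 + 8.5(p − 10) = -385 + 8.5p.
676.5 - 2p = -385 + 8.5p gives buyer price pb = 2123/21; sellers receive ps = 2123/21 − 10 = 1913/21.
New quantity: q = 676.5 − 2(2123/21) = 19921/42.
Revenue = 10 × 19921/42 = 99605/21.

Tax revenue = 99605/21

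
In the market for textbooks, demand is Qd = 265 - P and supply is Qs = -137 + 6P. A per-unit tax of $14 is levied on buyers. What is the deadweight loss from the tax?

Deadweight loss = 84

Pre-tax equilibrium: P* = 402/7, Q* = 1453/7.
Tax on buyers shifts demand to Qd = 265 − 1(P + 14) = 251 - P.
251 - P = -137 + 6P gives seller price Ps = 388/7; buyers pay Pb = 388/7 + 14 = 486/7.
New quantity: Q = 265 − 1(486/7) = 1369/7.
DWL = ½ × 14 × (1453/7 − 1369/7) = 84.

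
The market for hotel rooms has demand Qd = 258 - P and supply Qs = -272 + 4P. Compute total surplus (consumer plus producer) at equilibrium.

Equilibrium: 258 - P = -272 + 4P gives P* = 106, Q* = 152.
Demand choke price: P = 258; supply starts at P = 68.
CS = ½(258 − 106)(152) = 11552; PS = ½(106 − 68)(152) = 2888.

Total surplus = 14440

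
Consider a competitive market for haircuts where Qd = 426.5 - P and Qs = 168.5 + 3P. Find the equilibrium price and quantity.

P* = 64.5, Q* = 362

Set Qd = Qs: 426.5 - P = 168.5 + 3P.
258 = 4P, so P* = 64.5.
Q* = 426.5 − 1(64.5) = 362.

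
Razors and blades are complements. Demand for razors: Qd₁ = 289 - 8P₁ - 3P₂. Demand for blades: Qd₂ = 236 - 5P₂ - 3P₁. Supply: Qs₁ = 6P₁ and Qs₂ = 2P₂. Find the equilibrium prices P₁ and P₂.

Market 1: 289 - 8P₁ - 3P₂ = 6P₁ → 14P₁ + 3P₂ = 289.
Market 2: 7P₂ + 3P₁ = 236.
Eliminating P₂: 7×(1) − 3×(2) gives 89P₁ = 1315, so P₁ = 1315/89.
Back-substitute into (2): P₂ = (236 − 3×1315/89) / 7 = 2437/89.

P₁ = 1315/89, P₂ = 2437/89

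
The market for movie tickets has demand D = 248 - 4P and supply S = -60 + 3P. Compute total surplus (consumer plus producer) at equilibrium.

Equilibrium: 248 - 4P = -60 + 3P gives P* = 44, Q* = 72.
Demand choke price: P = 62; supply starts at P = 20.
CS = ½(62 − 44)(72) = 648; PS = ½(44 − 20)(72) = 864.

Total surplus = 1512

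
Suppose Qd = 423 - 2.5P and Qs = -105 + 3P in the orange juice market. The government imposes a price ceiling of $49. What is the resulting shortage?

Shortage = 258.5

Equilibrium price would be P* = 96, so the ceiling at 49 binds.
At P = 49: Qd = 423 − 2.5(49) = 300.5, Qs = -105 + 3(49) = 42.
Shortage = 300.5 − 42 = 258.5.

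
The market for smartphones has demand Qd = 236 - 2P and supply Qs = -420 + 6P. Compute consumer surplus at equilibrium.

Equilibrium: 236 - 2P = -420 + 6P gives P* = 82, Q* = 72.
Demand choke price (Qd = 0): P = 118.
CS = ½(118 − 82)(72) = 1296.

Consumer surplus = 1296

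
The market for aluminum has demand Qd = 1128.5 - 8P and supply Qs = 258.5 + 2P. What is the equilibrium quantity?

Set Qd = Qs: 1128.5 - 8P = 258.5 + 2P.
870 = 10P, so P* = 87.
Q* = 1128.5 − 8(87) = 432.5.

Q* = 432.5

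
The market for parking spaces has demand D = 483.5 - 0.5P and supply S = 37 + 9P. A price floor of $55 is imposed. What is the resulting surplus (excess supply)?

Equilibrium price would be P* = 47, so the floor at 55 binds.
At P = 55: D = 456, S = 532.
Surplus = 532 − 456 = 76.

Surplus = 76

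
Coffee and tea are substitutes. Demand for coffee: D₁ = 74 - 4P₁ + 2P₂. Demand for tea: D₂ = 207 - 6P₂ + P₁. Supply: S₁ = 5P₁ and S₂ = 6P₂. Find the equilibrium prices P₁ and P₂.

Market 1: 74 - 4P₁ + 2P₂ = 5P₁ → 9P₁ - 2P₂ = 74.
Market 2: 12P₂ - P₁ = 207.
Eliminating P₂: 12×(1) + 2×(2) gives 106P₁ = 1302, so P₁ = 651/53.
Back-substitute into (2): P₂ = (207 + 1×651/53) / 12 = 1937/106.

P₁ = 651/53, P₂ = 1937/106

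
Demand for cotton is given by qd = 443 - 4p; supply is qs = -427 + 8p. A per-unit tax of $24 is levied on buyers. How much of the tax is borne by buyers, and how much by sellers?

Pre-tax equilibrium: p* = 72.5, q* = 153.
Tax on buyers shifts demand to qd = 443 − 4(p + 24) = 347 - 4p.
347 - 4p = -427 + 8p gives seller price ps = 64.5; buyers pay pb = 64.5 + 24 = 88.5.
New quantity: q = 443 − 4(88.5) = 89.
Buyer burden = 88.5 − 72.5 = 16; seller burden = 72.5 − 64.5 = 8.

Buyers bear $16, sellers bear $8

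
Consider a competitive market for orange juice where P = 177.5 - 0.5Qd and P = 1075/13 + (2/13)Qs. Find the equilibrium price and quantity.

P* = 105, Q* = 145

Set the two price expressions equal: 177.5 - 0.5Q = 1075/13 + (2/13)Q.
2465/26 = (17/26)Q, so Q* = 145.
P* = 177.5 − (0.5)(145) = 105.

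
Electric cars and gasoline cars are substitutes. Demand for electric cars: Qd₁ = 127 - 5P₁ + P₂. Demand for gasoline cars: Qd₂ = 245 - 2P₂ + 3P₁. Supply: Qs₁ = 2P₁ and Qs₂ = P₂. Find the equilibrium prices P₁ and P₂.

P₁ = 313/9, P₂ = 1048/9

Market 1: 127 - 5P₁ + P₂ = 2P₁ → 7P₁ - P₂ = 127.
Market 2: 3P₂ - 3P₁ = 245.
Eliminating P₂: 3×(1) + 1×(2) gives 18P₁ = 626, so P₁ = 313/9.
Back-substitute into (2): P₂ = (245 + 3×313/9) / 3 = 1048/9.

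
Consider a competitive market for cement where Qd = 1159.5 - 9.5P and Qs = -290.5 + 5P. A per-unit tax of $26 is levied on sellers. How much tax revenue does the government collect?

Pre-tax equilibrium: P* = 100, Q* = 209.5.
Tax on sellers shifts supply to Qs = -290.5 + 5(P − 26) = -420.5 + 5P.
1159.5 - 9.5P = -420.5 + 5P gives buyer price Pb = 3160/29; sellers receive Ps = 3160/29 − 26 = 2406/29.
New quantity: Q = 1159.5 − 9.5(3160/29) = 7211/58.
Revenue = 26 × 7211/58 = 93743/29.

Tax revenue = 93743/29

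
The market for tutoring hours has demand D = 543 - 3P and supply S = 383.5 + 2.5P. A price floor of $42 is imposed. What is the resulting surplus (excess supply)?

Surplus = 71.5

Equilibrium price would be P* = 29, so the floor at 42 binds.
At P = 42: D = 417, S = 488.5.
Surplus = 488.5 − 417 = 71.5.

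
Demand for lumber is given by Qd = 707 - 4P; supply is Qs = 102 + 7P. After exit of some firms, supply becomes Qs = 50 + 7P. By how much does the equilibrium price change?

ΔP = 52/11

Original equilibrium: P* = 55, Q* = 487.
New equilibrium: 707 - 4P = 50 + 7P, so 657 = 11P and P' = 657/11; Q' = 707 − 4(657/11) = 5149/11.
Change in price: 657/11 − 55 = 52/11.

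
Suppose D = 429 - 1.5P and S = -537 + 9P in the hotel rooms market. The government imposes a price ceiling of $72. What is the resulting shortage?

Equilibrium price would be P* = 92, so the ceiling at 72 binds.
At P = 72: D = 429 − 1.5(72) = 321, S = -537 + 9(72) = 111.
Shortage = 321 − 111 = 210.

Shortage = 210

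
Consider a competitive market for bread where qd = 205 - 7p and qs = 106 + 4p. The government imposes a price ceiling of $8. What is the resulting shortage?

Shortage = 11

Equilibrium price would be p* = 9, so the ceiling at 8 binds.
At p = 8: qd = 205 − 7(8) = 149, qs = 106 + 4(8) = 138.
Shortage = 149 − 138 = 11.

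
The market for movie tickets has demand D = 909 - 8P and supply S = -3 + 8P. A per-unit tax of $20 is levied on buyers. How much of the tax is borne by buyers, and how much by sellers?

Buyers bear $10, sellers bear $10

Pre-tax equilibrium: P* = 57, Q* = 453.
Tax on buyers shifts demand to D = 909 − 8(P + 20) = 749 - 8P.
749 - 8P = -3 + 8P gives seller price Ps = 47; buyers pay Pb = 47 + 20 = 67.
New quantity: Q = 909 − 8(67) = 373.
Buyer burden = 67 − 57 = 10; seller burden = 57 − 47 = 10.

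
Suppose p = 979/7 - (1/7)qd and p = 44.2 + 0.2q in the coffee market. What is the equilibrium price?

p* = 100

Set the two price expressions equal: 979/7 - (1/7)q = 44.2 + 0.2q.
3348/35 = (12/35)q, so q* = 279.
p* = 979/7 − (1/7)(279) = 100.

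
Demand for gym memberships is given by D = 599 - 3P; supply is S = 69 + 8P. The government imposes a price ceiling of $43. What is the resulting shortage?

Equilibrium price would be P* = 530/11, so the ceiling at 43 binds.
At P = 43: D = 599 − 3(43) = 470, S = 69 + 8(43) = 413.
Shortage = 470 − 413 = 57.

Shortage = 57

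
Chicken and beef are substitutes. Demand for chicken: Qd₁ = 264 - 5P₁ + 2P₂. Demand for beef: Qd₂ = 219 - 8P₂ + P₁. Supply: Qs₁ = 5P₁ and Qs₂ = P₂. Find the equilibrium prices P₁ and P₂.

Market 1: 264 - 5P₁ + 2P₂ = 5P₁ → 10P₁ - 2P₂ = 264.
Market 2: 9P₂ - P₁ = 219.
Eliminating P₂: 9×(1) + 2×(2) gives 88P₁ = 2814, so P₁ = 1407/44.
Back-substitute into (2): P₂ = (219 + 1×1407/44) / 9 = 1227/44.

P₁ = 1407/44, P₂ = 1227/44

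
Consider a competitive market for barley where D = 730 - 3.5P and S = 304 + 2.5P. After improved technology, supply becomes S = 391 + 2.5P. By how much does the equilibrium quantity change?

Original equilibrium: P* = 71, Q* = 481.5.
New equilibrium: 730 - 3.5P = 391 + 2.5P, so 339 = 6P and P' = 56.5; Q' = 730 − 3.5(56.5) = 532.25.
Change in quantity: 532.25 − 481.5 = 50.75.

ΔQ = 50.75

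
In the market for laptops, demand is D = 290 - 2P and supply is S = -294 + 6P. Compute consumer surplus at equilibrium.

Consumer surplus = 5184

Equilibrium: 290 - 2P = -294 + 6P gives P* = 73, Q* = 144.
Demand choke price (D = 0): P = 145.
CS = ½(145 − 73)(144) = 5184.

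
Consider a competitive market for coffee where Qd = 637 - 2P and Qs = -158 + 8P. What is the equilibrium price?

P* = 79.5

Set Qd = Qs: 637 - 2P = -158 + 8P.
795 = 10P, so P* = 79.5.
Q* = 637 − 2(79.5) = 478.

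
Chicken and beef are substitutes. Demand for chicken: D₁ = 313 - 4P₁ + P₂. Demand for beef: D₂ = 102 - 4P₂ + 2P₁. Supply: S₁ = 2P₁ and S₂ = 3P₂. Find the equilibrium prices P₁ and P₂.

Market 1: 313 - 4P₁ + P₂ = 2P₁ → 6P₁ - P₂ = 313.
Market 2: 7P₂ - 2P₁ = 102.
Eliminating P₂: 7×(1) + 1×(2) gives 40P₁ = 2293, so P₁ = 57.325.
Back-substitute into (2): P₂ = (102 + 2×57.325) / 7 = 30.95.

P₁ = 57.325, P₂ = 30.95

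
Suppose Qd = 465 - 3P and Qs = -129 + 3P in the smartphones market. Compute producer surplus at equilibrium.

Producer surplus = 4704

Equilibrium: 465 - 3P = -129 + 3P gives P* = 99, Q* = 168.
Supply starts at P = 43 (where Qs = 0).
PS = ½(99 − 43)(168) = 4704.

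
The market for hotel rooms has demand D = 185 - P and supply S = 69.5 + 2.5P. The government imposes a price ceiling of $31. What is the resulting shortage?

Equilibrium price would be P* = 33, so the ceiling at 31 binds.
At P = 31: D = 185 − 1(31) = 154, S = 69.5 + 2.5(31) = 147.
Shortage = 154 − 147 = 7.

Shortage = 7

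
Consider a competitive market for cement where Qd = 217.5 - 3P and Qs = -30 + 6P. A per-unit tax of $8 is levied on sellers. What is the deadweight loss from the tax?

Deadweight loss = 64

Pre-tax equilibrium: P* = 27.5, Q* = 135.
Tax on sellers shifts supply to Qs = -30 + 6(P − 8) = -78 + 6P.
217.5 - 3P = -78 + 6P gives buyer price Pb = 197/6; sellers receive Ps = 197/6 − 8 = 149/6.
New quantity: Q = 217.5 − 3(197/6) = 119.
DWL = ½ × 8 × (135 − 119) = 64.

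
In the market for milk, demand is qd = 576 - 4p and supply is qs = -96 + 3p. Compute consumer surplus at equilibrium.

Equilibrium: 576 - 4p = -96 + 3p gives p* = 96, q* = 192.
Demand choke price (qd = 0): p = 144.
CS = ½(144 − 96)(192) = 4608.

Consumer surplus = 4608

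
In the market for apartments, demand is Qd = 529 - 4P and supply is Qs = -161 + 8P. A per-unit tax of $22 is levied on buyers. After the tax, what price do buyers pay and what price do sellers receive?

Pre-tax equilibrium: P* = 57.5, Q* = 299.
Tax on buyers shifts demand to Qd = 529 − 4(P + 22) = 441 - 4P.
441 - 4P = -161 + 8P gives seller price Ps = 301/6; buyers pay Pb = 301/6 + 22 = 433/6.
New quantity: Q = 529 − 4(433/6) = 721/3.

Buyers pay 433/6, sellers receive 301/6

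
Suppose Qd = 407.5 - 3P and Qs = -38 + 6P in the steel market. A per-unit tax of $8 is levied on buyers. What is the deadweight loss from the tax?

Deadweight loss = 64

Pre-tax equilibrium: P* = 49.5, Q* = 259.
Tax on buyers shifts demand to Qd = 407.5 − 3(P + 8) = 383.5 - 3P.
383.5 - 3P = -38 + 6P gives seller price Ps = 281/6; buyers pay Pb = 281/6 + 8 = 329/6.
New quantity: Q = 407.5 − 3(329/6) = 243.
DWL = ½ × 8 × (259 − 243) = 64.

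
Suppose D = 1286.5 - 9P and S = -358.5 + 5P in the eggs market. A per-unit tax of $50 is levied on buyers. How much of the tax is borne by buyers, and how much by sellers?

Buyers bear 125/7, sellers bear 225/7

Pre-tax equilibrium: P* = 117.5, Q* = 229.
Tax on buyers shifts demand to D = 1286.5 − 9(P + 50) = 836.5 - 9P.
836.5 - 9P = -358.5 + 5P gives seller price Ps = 1195/14; buyers pay Pb = 1195/14 + 50 = 1895/14.
New quantity: Q = 1286.5 − 9(1895/14) = 478/7.
Buyer burden = 1895/14 − 117.5 = 125/7; seller burden = 117.5 − 1195/14 = 225/7.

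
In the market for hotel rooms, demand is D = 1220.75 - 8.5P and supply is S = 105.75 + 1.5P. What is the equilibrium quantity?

Set D = S: 1220.75 - 8.5P = 105.75 + 1.5P.
1115 = 10P, so P* = 111.5.
Q* = 1220.75 − 8.5(111.5) = 273.

Q* = 273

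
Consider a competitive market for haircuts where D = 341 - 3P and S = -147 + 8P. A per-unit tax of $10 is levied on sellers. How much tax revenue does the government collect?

Pre-tax equilibrium: P* = 488/11, Q* = 2287/11.
Tax on sellers shifts supply to S = -147 + 8(P − 10) = -227 + 8P.
341 - 3P = -227 + 8P gives buyer price Pb = 568/11; sellers receive Ps = 568/11 − 10 = 458/11.
New quantity: Q = 341 − 3(568/11) = 2047/11.
Revenue = 10 × 2047/11 = 20470/11.

Tax revenue = 20470/11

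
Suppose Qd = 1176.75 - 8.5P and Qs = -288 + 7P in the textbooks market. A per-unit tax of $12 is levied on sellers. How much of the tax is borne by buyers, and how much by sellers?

Buyers bear 168/31, sellers bear 204/31

Pre-tax equilibrium: P* = 94.5, Q* = 373.5.
Tax on sellers shifts supply to Qs = -288 + 7(P − 12) = -372 + 7P.
1176.75 - 8.5P = -372 + 7P gives buyer price Pb = 6195/62; sellers receive Ps = 6195/62 − 12 = 5451/62.
New quantity: Q = 1176.75 − 8.5(6195/62) = 20301/62.
Buyer burden = 6195/62 − 94.5 = 168/31; seller burden = 94.5 − 5451/62 = 204/31.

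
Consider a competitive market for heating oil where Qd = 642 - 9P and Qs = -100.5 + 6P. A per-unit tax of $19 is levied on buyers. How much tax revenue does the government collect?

Tax revenue = 2433.9

Pre-tax equilibrium: P* = 49.5, Q* = 196.5.
Tax on buyers shifts demand to Qd = 642 − 9(P + 19) = 471 - 9P.
471 - 9P = -100.5 + 6P gives seller price Ps = 38.1; buyers pay Pb = 38.1 + 19 = 57.1.
New quantity: Q = 642 − 9(57.1) = 128.1.
Revenue = 19 × 128.1 = 2433.9.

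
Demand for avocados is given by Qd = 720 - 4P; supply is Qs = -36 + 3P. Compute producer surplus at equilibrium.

Producer surplus = 13824

Equilibrium: 720 - 4P = -36 + 3P gives P* = 108, Q* = 288.
Supply starts at P = 12 (where Qs = 0).
PS = ½(108 − 12)(288) = 13824.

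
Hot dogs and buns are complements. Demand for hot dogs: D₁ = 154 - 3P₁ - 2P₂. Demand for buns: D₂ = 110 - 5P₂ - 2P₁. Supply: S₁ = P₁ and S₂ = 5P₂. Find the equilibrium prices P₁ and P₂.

P₁ = 110/3, P₂ = 11/3

Market 1: 154 - 3P₁ - 2P₂ = P₁ → 4P₁ + 2P₂ = 154.
Market 2: 10P₂ + 2P₁ = 110.
Eliminating P₂: 10×(1) − 2×(2) gives 36P₁ = 1320, so P₁ = 110/3.
Back-substitute into (2): P₂ = (110 − 2×110/3) / 10 = 11/3.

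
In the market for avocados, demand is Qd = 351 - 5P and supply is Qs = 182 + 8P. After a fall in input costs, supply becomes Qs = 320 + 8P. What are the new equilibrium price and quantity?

Original equilibrium: P* = 13, Q* = 286.
New equilibrium: 351 - 5P = 320 + 8P, so 31 = 13P and P' = 31/13; Q' = 351 − 5(31/13) = 4408/13.

P' = 31/13, Q' = 4408/13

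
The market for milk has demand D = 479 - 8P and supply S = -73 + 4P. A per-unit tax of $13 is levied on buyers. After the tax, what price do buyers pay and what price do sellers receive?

Pre-tax equilibrium: P* = 46, Q* = 111.
Tax on buyers shifts demand to D = 479 − 8(P + 13) = 375 - 8P.
375 - 8P = -73 + 4P gives seller price Ps = 112/3; buyers pay Pb = 112/3 + 13 = 151/3.
New quantity: Q = 479 − 8(151/3) = 229/3.

Buyers pay 151/3, sellers receive 112/3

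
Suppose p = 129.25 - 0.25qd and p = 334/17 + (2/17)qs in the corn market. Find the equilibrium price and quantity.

p* = 54.72, q* = 298.12

Set the two price expressions equal: 129.25 - 0.25q = 334/17 + (2/17)q.
7453/68 = (25/68)q, so q* = 298.12.
p* = 129.25 − (0.25)(298.12) = 54.72.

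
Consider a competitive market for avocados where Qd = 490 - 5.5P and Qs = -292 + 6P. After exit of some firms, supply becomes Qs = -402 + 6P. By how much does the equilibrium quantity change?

ΔQ = -1210/23

Original equilibrium: P* = 68, Q* = 116.
New equilibrium: 490 - 5.5P = -402 + 6P, so 892 = 11.5P and P' = 1784/23; Q' = 490 − 5.5(1784/23) = 1458/23.
Change in quantity: 1458/23 − 116 = -1210/23.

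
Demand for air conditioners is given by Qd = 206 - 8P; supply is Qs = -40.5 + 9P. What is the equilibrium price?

Set Qd = Qs: 206 - 8P = -40.5 + 9P.
246.5 = 17P, so P* = 14.5.
Q* = 206 − 8(14.5) = 90.

P* = 14.5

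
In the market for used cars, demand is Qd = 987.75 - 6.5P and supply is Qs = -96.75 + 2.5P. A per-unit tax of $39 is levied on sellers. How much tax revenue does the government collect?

Pre-tax equilibrium: P* = 120.5, Q* = 204.5.
Tax on sellers shifts supply to Qs = -96.75 + 2.5(P − 39) = -194.25 + 2.5P.
987.75 - 6.5P = -194.25 + 2.5P gives buyer price Pb = 394/3; sellers receive Ps = 394/3 − 39 = 277/3.
New quantity: Q = 987.75 − 6.5(394/3) = 1609/12.
Revenue = 39 × 1609/12 = 5229.25.

Tax revenue = 5229.25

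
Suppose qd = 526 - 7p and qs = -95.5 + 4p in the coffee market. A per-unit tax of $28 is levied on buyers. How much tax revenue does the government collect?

Pre-tax equilibrium: p* = 56.5, q* = 130.5.
Tax on buyers shifts demand to qd = 526 − 7(p + 28) = 330 - 7p.
330 - 7p = -95.5 + 4p gives seller price ps = 851/22; buyers pay pb = 851/22 + 28 = 1467/22.
New quantity: q = 526 − 7(1467/22) = 1303/22.
Revenue = 28 × 1303/22 = 18242/11.

Tax revenue = 18242/11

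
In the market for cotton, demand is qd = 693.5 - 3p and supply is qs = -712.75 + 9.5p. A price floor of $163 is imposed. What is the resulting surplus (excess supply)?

Equilibrium price would be p* = 112.5, so the floor at 163 binds.
At p = 163: qd = 204.5, qs = 835.75.
Surplus = 835.75 − 204.5 = 631.25.

Surplus = 631.25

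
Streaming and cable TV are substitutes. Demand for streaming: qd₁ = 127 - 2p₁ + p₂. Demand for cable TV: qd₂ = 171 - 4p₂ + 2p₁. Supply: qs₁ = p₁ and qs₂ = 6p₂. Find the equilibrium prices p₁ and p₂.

p₁ = 1441/28, p₂ = 767/28

Market 1: 127 - 2p₁ + p₂ = p₁ → 3p₁ - p₂ = 127.
Market 2: 10p₂ - 2p₁ = 171.
Eliminating p₂: 10×(1) + 1×(2) gives 28p₁ = 1441, so p₁ = 1441/28.
Back-substitute into (2): p₂ = (171 + 2×1441/28) / 10 = 767/28.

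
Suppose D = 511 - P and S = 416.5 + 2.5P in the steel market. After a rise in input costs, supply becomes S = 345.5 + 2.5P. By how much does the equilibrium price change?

Original equilibrium: P* = 27, Q* = 484.
New equilibrium: 511 - P = 345.5 + 2.5P, so 165.5 = 3.5P and P' = 331/7; Q' = 511 − 1(331/7) = 3246/7.
Change in price: 331/7 − 27 = 142/7.

ΔP = 142/7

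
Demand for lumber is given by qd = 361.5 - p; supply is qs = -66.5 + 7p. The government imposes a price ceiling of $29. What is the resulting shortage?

Equilibrium price would be p* = 53.5, so the ceiling at 29 binds.
At p = 29: qd = 361.5 − 1(29) = 332.5, qs = -66.5 + 7(29) = 136.5.
Shortage = 332.5 − 136.5 = 196.

Shortage = 196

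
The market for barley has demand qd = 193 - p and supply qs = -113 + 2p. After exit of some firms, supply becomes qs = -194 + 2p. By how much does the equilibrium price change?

Δp = 27

Original equilibrium: p* = 102, q* = 91.
New equilibrium: 193 - p = -194 + 2p, so 387 = 3p and p' = 129; q' = 193 − 1(129) = 64.
Change in price: 129 − 102 = 27.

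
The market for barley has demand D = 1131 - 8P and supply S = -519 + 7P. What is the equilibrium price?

P* = 110

Set D = S: 1131 - 8P = -519 + 7P.
1650 = 15P, so P* = 110.
Q* = 1131 − 8(110) = 251.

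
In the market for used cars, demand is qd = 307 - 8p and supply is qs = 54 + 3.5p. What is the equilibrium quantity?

Set qd = qs: 307 - 8p = 54 + 3.5p.
253 = 11.5p, so p* = 22.
q* = 307 − 8(22) = 131.

q* = 131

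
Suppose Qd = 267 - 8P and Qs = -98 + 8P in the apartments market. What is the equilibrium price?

Set Qd = Qs: 267 - 8P = -98 + 8P.
365 = 16P, so P* = 22.8125.
Q* = 267 − 8(22.8125) = 84.5.

P* = 22.8125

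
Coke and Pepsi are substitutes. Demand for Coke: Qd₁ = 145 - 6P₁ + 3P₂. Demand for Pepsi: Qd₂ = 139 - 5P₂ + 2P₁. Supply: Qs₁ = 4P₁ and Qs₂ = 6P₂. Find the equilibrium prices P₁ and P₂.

Market 1: 145 - 6P₁ + 3P₂ = 4P₁ → 10P₁ - 3P₂ = 145.
Market 2: 11P₂ - 2P₁ = 139.
Eliminating P₂: 11×(1) + 3×(2) gives 104P₁ = 2012, so P₁ = 503/26.
Back-substitute into (2): P₂ = (139 + 2×503/26) / 11 = 210/13.

P₁ = 503/26, P₂ = 210/13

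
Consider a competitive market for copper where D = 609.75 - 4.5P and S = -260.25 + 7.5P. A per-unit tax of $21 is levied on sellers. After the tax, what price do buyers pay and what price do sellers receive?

Buyers pay $85.625, sellers receive $64.625

Pre-tax equilibrium: P* = 72.5, Q* = 283.5.
Tax on sellers shifts supply to S = -260.25 + 7.5(P − 21) = -417.75 + 7.5P.
609.75 - 4.5P = -417.75 + 7.5P gives buyer price Pb = 85.625; sellers receive Ps = 85.625 − 21 = 64.625.
New quantity: Q = 609.75 − 4.5(85.625) = 224.4375.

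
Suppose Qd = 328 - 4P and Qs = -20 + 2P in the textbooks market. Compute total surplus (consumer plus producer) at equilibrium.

Equilibrium: 328 - 4P = -20 + 2P gives P* = 58, Q* = 96.
Demand choke price: P = 82; supply starts at P = 10.
CS = ½(82 − 58)(96) = 1152; PS = ½(58 − 10)(96) = 2304.

Total surplus = 3456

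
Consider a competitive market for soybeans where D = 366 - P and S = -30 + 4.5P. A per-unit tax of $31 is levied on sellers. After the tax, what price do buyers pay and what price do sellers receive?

Buyers pay 1071/11, sellers receive 730/11

Pre-tax equilibrium: P* = 72, Q* = 294.
Tax on sellers shifts supply to S = -30 + 4.5(P − 31) = -169.5 + 4.5P.
366 - P = -169.5 + 4.5P gives buyer price Pb = 1071/11; sellers receive Ps = 1071/11 − 31 = 730/11.
New quantity: Q = 366 − 1(1071/11) = 2955/11.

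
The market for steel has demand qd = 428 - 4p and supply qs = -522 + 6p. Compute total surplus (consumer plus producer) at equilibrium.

Equilibrium: 428 - 4p = -522 + 6p gives p* = 95, q* = 48.
Demand choke price: p = 107; supply starts at p = 87.
CS = ½(107 − 95)(48) = 288; PS = ½(95 − 87)(48) = 192.

Total surplus = 480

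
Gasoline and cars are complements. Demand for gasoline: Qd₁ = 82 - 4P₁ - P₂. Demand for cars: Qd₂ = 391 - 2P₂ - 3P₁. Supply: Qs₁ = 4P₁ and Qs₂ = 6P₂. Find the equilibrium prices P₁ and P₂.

P₁ = 265/61, P₂ = 2882/61

Market 1: 82 - 4P₁ - P₂ = 4P₁ → 8P₁ + P₂ = 82.
Market 2: 8P₂ + 3P₁ = 391.
Eliminating P₂: 8×(1) − 1×(2) gives 61P₁ = 265, so P₁ = 265/61.
Back-substitute into (2): P₂ = (391 − 3×265/61) / 8 = 2882/61.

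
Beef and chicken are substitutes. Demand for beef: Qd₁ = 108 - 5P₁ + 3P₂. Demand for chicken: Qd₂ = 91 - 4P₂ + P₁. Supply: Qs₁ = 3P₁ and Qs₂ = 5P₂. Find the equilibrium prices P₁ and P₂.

Market 1: 108 - 5P₁ + 3P₂ = 3P₁ → 8P₁ - 3P₂ = 108.
Market 2: 9P₂ - P₁ = 91.
Eliminating P₂: 9×(1) + 3×(2) gives 69P₁ = 1245, so P₁ = 415/23.
Back-substitute into (2): P₂ = (91 + 1×415/23) / 9 = 836/69.

P₁ = 415/23, P₂ = 836/69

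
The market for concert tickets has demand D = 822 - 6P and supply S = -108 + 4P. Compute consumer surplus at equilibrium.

Consumer surplus = 5808

Equilibrium: 822 - 6P = -108 + 4P gives P* = 93, Q* = 264.
Demand choke price (D = 0): P = 137.
CS = ½(137 − 93)(264) = 5808.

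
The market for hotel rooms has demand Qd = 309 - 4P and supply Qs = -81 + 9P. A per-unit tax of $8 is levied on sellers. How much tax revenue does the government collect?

Pre-tax equilibrium: P* = 30, Q* = 189.
Tax on sellers shifts supply to Qs = -81 + 9(P − 8) = -153 + 9P.
309 - 4P = -153 + 9P gives buyer price Pb = 462/13; sellers receive Ps = 462/13 − 8 = 358/13.
New quantity: Q = 309 − 4(462/13) = 2169/13.
Revenue = 8 × 2169/13 = 17352/13.

Tax revenue = 17352/13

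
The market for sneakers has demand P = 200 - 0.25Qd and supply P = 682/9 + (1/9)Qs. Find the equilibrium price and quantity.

P* = 114, Q* = 344

Set the two price expressions equal: 200 - 0.25Q = 682/9 + (1/9)Q.
1118/9 = (13/36)Q, so Q* = 344.
P* = 200 − (0.25)(344) = 114.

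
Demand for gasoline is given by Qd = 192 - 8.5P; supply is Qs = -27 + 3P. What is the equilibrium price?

Set Qd = Qs: 192 - 8.5P = -27 + 3P.
219 = 11.5P, so P* = 438/23.
Q* = 192 − 8.5(438/23) = 693/23.

P* = 438/23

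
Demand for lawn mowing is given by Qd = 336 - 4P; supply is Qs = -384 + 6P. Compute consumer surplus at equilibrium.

Equilibrium: 336 - 4P = -384 + 6P gives P* = 72, Q* = 48.
Demand choke price (Qd = 0): P = 84.
CS = ½(84 − 72)(48) = 288.

Consumer surplus = 288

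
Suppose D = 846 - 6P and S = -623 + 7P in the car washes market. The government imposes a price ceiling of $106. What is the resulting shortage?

Shortage = 91

Equilibrium price would be P* = 113, so the ceiling at 106 binds.
At P = 106: D = 846 − 6(106) = 210, S = -623 + 7(106) = 119.
Shortage = 210 − 119 = 91.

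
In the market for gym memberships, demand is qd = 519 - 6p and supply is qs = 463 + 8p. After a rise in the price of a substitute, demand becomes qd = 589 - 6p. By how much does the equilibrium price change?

Δp = 5

Original equilibrium: p* = 4, q* = 495.
New equilibrium: 589 - 6p = 463 + 8p, so 126 = 14p and p' = 9; q' = 589 − 6(9) = 535.
Change in price: 9 − 4 = 5.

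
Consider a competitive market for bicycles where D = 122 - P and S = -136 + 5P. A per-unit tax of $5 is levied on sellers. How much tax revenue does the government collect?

Tax revenue = 2245/6

Pre-tax equilibrium: P* = 43, Q* = 79.
Tax on sellers shifts supply to S = -136 + 5(P − 5) = -161 + 5P.
122 - P = -161 + 5P gives buyer price Pb = 283/6; sellers receive Ps = 283/6 − 5 = 253/6.
New quantity: Q = 122 − 1(283/6) = 449/6.
Revenue = 5 × 449/6 = 2245/6.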